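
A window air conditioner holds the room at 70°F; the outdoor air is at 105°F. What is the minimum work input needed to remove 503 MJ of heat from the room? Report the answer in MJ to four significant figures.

In absolute terms T_C = 294.26 K and T_H = 313.71 K, so ΔT = 19.44 K.
The reversible limit is COP_R = T_C/ΔT = 15.13, so W_min = Q_C/COP = Q_C·ΔT/T_C.
W_min = 503.0 × 19.44/294.26 = 33.24 MJ.

33.24 MJ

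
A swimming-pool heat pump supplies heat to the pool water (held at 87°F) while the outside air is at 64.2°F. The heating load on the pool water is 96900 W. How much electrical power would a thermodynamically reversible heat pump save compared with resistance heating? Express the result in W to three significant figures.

In absolute terms T_C = 291.04 K and T_H = 303.71 K, so ΔT = 12.67 K.
COP_Carnot = T_H/ΔT = 303.71/12.67 = 23.98.
Resistance heating needs Ẇ_res = Q̇_H = 96900 W; the reversible heat pump needs only Ẇ_hp = Q̇_H/COP = 4041 W.
Saving = 96900 − 4041 = 92860 W.

92900 W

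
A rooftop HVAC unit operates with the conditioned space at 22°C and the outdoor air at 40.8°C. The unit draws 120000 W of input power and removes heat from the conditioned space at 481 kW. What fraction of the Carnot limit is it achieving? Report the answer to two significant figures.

Converting, Q̇_C = 481.0 kW = 481000 W, so COP_actual = Q̇_C/Ẇ = 481000/120000 = 4.008.
In absolute terms T_C = 295.15 K and T_H = 313.95 K, so ΔT = 18.80 K.
COP_Carnot = T_C/ΔT = 295.15/18.80 = 15.70.
η_II = COP_actual/COP_Carnot = 4.008/15.70 = 0.2553.

0.26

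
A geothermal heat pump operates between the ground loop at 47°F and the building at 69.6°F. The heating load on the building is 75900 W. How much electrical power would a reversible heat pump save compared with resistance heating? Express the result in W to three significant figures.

72700 W

In absolute terms T_C = 281.48 K and T_H = 294.04 K, so ΔT = 12.56 K.
COP_Carnot = T_H/ΔT = 294.04/12.56 = 23.42.
Resistance heating needs Ẇ_res = Q̇_H = 75900 W; the reversible heat pump needs only Ẇ_hp = Q̇_H/COP = 3241 W.
Saving = 75900 − 3241 = 72660 W.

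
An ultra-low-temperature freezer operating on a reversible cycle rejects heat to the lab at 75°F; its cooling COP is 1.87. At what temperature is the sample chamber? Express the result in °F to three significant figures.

-111 °F

For a Carnot refrigerator COP_R = T_C/(T_H − T_C), so T_C = COP·T_H/(1 + COP).
With T_H = 297.04 K, T_C = 1.87 × 297.04/2.870 = 193.54 K.
Converting, 193.54 K = -111.30°F.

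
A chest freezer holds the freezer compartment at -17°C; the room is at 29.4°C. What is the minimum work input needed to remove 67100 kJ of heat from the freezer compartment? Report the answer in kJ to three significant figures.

12200 kJ

In absolute terms T_C = 256.15 K and T_H = 302.55 K, so ΔT = 46.40 K.
The reversible limit is COP_R = T_C/ΔT = 5.520, so W_min = Q_C/COP = Q_C·ΔT/T_C.
W_min = 67100 × 46.40/256.15 = 12150 kJ.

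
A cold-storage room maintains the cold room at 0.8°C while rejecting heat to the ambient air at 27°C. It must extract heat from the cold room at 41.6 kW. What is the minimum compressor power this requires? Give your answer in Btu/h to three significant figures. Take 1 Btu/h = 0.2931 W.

13600 Btu/h

In absolute terms T_C = 273.95 K and T_H = 300.15 K, so ΔT = 26.20 K.
COP_Carnot = T_C/ΔT = 273.95/26.20 = 10.46.
Ẇ_min = Q̇/COP_Carnot = 41.60/10.46 = 3.979 kW = 13570 Btu/h.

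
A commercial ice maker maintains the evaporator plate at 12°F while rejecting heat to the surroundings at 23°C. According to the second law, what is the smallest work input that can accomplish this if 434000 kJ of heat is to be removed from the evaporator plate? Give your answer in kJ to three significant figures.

56500 kJ

In absolute terms T_C = 262.04 K and T_H = 296.15 K, so ΔT = 34.11 K.
The reversible limit is COP_R = T_C/ΔT = 7.682, so W_min = Q_C/COP = Q_C·ΔT/T_C.
W_min = 434000 × 34.11/262.04 = 56500 kJ.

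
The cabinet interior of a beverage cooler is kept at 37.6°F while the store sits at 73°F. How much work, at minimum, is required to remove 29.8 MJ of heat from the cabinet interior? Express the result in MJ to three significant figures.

2.12 MJ

In absolute terms T_C = 276.26 K and T_H = 295.93 K, so ΔT = 19.67 K.
The reversible limit is COP_R = T_C/ΔT = 14.05, so W_min = Q_C/COP = Q_C·ΔT/T_C.
W_min = 29.80 × 19.67/276.26 = 2.121 MJ.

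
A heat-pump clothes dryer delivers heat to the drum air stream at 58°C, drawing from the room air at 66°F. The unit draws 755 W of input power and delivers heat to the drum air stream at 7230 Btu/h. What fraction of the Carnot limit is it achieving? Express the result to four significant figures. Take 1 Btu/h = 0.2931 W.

Converting, Q̇_H = 7230 Btu/h = 2119 W, so COP_actual = Q̇_H/Ẇ = 2119/755.0 = 2.807.
In absolute terms T_C = 292.04 K and T_H = 331.15 K, so ΔT = 39.11 K.
COP_Carnot = T_H/ΔT = 331.15/39.11 = 8.467.
η_II = COP_actual/COP_Carnot = 2.807/8.467 = 0.3315.

0.3315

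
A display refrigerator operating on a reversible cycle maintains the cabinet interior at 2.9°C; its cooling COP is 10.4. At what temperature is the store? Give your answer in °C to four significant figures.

29.44 °C

COP_R = T_C/(T_H − T_C) gives T_H − T_C = T_C/COP.
With T_C = 276.05 K, T_H = 276.05 × (1 + 1/10.4) = 302.59 K.
Converting, 302.59 K = 29.44°C.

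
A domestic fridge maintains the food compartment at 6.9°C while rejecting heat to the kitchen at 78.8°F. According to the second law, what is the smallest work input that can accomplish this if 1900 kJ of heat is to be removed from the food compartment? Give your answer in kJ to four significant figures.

129.6 kJ

In absolute terms T_C = 280.05 K and T_H = 299.15 K, so ΔT = 19.10 K.
The reversible limit is COP_R = T_C/ΔT = 14.66, so W_min = Q_C/COP = Q_C·ΔT/T_C.
W_min = 1900 × 19.10/280.05 = 129.6 kJ.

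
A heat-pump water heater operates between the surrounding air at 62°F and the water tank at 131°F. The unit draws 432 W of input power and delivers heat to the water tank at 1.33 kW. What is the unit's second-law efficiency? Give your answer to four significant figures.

0.3596

Converting, Q̇_H = 1.330 kW = 1330 W, so COP_actual = Q̇_H/Ẇ = 1330/432.0 = 3.079.
In absolute terms T_C = 289.82 K and T_H = 328.15 K, so ΔT = 38.33 K.
COP_Carnot = T_H/ΔT = 328.15/38.33 = 8.560.
η_II = COP_actual/COP_Carnot = 3.079/8.560 = 0.3596.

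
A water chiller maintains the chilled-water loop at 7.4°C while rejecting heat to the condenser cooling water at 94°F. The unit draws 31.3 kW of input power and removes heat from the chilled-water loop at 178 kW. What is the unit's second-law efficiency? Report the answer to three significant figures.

0.548

COP_actual = Q̇_C/Ẇ = 178.0/31.30 = 5.687.
In absolute terms T_C = 280.55 K and T_H = 307.59 K, so ΔT = 27.04 K.
COP_Carnot = T_C/ΔT = 280.55/27.04 = 10.37.
η_II = COP_actual/COP_Carnot = 5.687/10.37 = 0.5482.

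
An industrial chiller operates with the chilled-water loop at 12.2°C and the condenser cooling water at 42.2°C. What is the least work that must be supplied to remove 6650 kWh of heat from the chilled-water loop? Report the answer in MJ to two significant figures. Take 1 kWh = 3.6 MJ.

In absolute terms T_C = 285.35 K and T_H = 315.35 K, so ΔT = 30.00 K.
The reversible limit is COP_R = T_C/ΔT = 9.512, so W_min = Q_C/COP = Q_C·ΔT/T_C.
W_min = 6650 × 30.00/285.35 = 699.1 kWh = 2517 MJ.

2500 MJ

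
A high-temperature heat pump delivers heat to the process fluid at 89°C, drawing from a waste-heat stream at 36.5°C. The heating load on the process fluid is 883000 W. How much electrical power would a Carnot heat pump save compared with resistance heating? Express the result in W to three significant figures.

755000 W

In absolute terms T_C = 309.65 K and T_H = 362.15 K, so ΔT = 52.50 K.
COP_Carnot = T_H/ΔT = 362.15/52.50 = 6.898.
Resistance heating needs Ẇ_res = Q̇_H = 883000 W; the reversible heat pump needs only Ẇ_hp = Q̇_H/COP = 128000 W.
Saving = 883000 − 128000 = 755000 W.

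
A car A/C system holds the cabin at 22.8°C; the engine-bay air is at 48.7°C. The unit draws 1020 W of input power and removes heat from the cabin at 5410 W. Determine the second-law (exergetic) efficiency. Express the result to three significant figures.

0.464

COP_actual = Q̇_C/Ẇ = 5410/1020 = 5.304.
In absolute terms T_C = 295.95 K and T_H = 321.85 K, so ΔT = 25.90 K.
COP_Carnot = T_C/ΔT = 295.95/25.90 = 11.43.
η_II = COP_actual/COP_Carnot = 5.304/11.43 = 0.4642.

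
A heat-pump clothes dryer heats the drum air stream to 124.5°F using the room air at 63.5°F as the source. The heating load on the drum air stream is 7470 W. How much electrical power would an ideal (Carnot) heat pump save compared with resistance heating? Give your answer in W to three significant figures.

6690 W

In absolute terms T_C = 290.65 K and T_H = 324.54 K, so ΔT = 33.89 K.
COP_Carnot = T_H/ΔT = 324.54/33.89 = 9.577.
Resistance heating needs Ẇ_res = Q̇_H = 7470 W; the reversible heat pump needs only Ẇ_hp = Q̇_H/COP = 780.0 W.
Saving = 7470 − 780.0 = 6690 W.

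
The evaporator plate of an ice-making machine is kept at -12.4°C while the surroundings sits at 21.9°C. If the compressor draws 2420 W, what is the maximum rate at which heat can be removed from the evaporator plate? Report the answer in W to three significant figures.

18400 W

In absolute terms T_C = 260.75 K and T_H = 295.05 K, so ΔT = 34.30 K.
COP_Carnot = T_C/ΔT = 260.75/34.30 = 7.602.
Q̇_max = COP_Carnot × Ẇ = 7.602 × 2420 W = 18400 W.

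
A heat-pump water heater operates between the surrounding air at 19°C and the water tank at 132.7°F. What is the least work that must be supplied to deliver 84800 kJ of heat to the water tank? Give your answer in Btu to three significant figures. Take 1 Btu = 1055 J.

In absolute terms T_C = 292.15 K and T_H = 329.09 K, so ΔT = 36.94 K.
The reversible limit is COP_HP = T_H/ΔT = 8.908, so W_min = Q_H/COP = Q_H·ΔT/T_H.
W_min = 84800 × 36.94/329.09 = 9520 kJ = 9023 Btu.

9020 Btu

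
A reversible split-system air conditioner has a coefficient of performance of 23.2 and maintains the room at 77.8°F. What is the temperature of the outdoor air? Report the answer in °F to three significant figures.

COP_R = T_C/(T_H − T_C) gives T_H − T_C = T_C/COP.
With T_C = 298.59 K, T_H = 298.59 × (1 + 1/23.2) = 311.46 K.
Converting, 311.46 K = 100.97°F.

101 °F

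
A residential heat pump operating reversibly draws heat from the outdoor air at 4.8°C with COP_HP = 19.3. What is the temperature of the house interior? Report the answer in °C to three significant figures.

COP_HP = T_H/(T_H − T_C) rearranges to T_H = COP·T_C/(COP − 1).
With T_C = 277.95 K, T_H = 19.3 × 277.95/18.30 = 293.14 K.
Converting, 293.14 K = 19.99°C.

20.0 °C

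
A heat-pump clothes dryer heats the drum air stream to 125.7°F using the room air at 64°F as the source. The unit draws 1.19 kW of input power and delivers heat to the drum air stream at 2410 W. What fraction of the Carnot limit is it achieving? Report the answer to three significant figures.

Converting, Q̇_H = 2410 W = 2.410 kW, so COP_actual = Q̇_H/Ẇ = 2.410/1.190 = 2.025.
In absolute terms T_C = 290.93 K and T_H = 325.21 K, so ΔT = 34.28 K.
COP_Carnot = T_H/ΔT = 325.21/34.28 = 9.487.
η_II = COP_actual/COP_Carnot = 2.025/9.487 = 0.2135.

0.213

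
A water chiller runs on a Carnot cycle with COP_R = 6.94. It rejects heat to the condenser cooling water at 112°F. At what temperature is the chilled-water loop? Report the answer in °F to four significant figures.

For a Carnot refrigerator COP_R = T_C/(T_H − T_C), so T_C = COP·T_H/(1 + COP).
With T_H = 317.59 K, T_C = 6.94 × 317.59/7.940 = 277.60 K.
Converting, 277.60 K = 40.00°F.

40.00 °F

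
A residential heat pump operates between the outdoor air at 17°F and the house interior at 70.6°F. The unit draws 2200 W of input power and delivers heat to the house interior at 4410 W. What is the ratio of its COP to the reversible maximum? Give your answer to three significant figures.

COP_actual = Q̇_H/Ẇ = 4410/2200 = 2.005.
In absolute terms T_C = 264.82 K and T_H = 294.59 K, so ΔT = 29.78 K.
COP_Carnot = T_H/ΔT = 294.59/29.78 = 9.893.
η_II = COP_actual/COP_Carnot = 2.005/9.893 = 0.2026.

0.203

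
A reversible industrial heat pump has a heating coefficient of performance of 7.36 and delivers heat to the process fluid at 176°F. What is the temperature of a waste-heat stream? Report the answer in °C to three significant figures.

COP_HP = T_H/(T_H − T_C) gives T_H − T_C = T_H/COP.
With T_H = 353.15 K, T_C = 353.15 × (1 − 1/7.36) = 305.17 K.
Converting, 305.17 K = 32.02°C.

32.0 °C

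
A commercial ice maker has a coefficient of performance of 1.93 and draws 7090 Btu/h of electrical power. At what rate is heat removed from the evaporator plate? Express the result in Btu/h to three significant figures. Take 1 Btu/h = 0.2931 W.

13700 Btu/h

Q̇_C = COP × Ẇ = 1.93 × 7090 = 13680 Btu/h.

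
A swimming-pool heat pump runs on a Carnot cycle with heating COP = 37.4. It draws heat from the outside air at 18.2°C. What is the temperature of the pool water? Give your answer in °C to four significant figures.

26.20 °C

COP_HP = T_H/(T_H − T_C) rearranges to T_H = COP·T_C/(COP − 1).
With T_C = 291.35 K, T_H = 37.4 × 291.35/36.40 = 299.35 K.
Converting, 299.35 K = 26.20°C.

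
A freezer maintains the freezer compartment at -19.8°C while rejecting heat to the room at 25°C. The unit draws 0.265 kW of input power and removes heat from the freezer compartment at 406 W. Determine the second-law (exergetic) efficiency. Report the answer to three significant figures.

Converting, Q̇_C = 406.0 W = 0.4060 kW, so COP_actual = Q̇_C/Ẇ = 0.4060/0.2650 = 1.532.
In absolute terms T_C = 253.35 K and T_H = 298.15 K, so ΔT = 44.80 K.
COP_Carnot = T_C/ΔT = 253.35/44.80 = 5.655.
η_II = COP_actual/COP_Carnot = 1.532/5.655 = 0.2709.

0.271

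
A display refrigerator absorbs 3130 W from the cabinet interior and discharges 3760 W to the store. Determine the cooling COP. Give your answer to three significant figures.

The first law gives Q̇_H = Q̇_C + Ẇ, so the three rates are Q̇_C = 3130, Q̇_H = 3760, Ẇ = 630.0 W.
COP_R = Q̇_C/Ẇ = 3130/630.0 = 4.968.

4.97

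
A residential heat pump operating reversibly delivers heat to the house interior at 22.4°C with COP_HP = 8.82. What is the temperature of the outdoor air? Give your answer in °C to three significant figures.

COP_HP = T_H/(T_H − T_C) gives T_H − T_C = T_H/COP.
With T_H = 295.55 K, T_C = 295.55 × (1 − 1/8.82) = 262.04 K.
Converting, 262.04 K = -11.11°C.

-11.1 °C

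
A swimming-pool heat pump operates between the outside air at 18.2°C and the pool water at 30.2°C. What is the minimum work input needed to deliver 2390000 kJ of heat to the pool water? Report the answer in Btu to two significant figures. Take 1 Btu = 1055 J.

In absolute terms T_C = 291.35 K and T_H = 303.35 K, so ΔT = 12.00 K.
The reversible limit is COP_HP = T_H/ΔT = 25.28, so W_min = Q_H/COP = Q_H·ΔT/T_H.
W_min = 2390000 × 12.00/303.35 = 94540 kJ = 89620 Btu.

90000 Btu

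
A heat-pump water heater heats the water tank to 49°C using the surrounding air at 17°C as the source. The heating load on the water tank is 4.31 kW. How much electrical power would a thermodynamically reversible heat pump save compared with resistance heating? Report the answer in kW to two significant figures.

3.9 kW

In absolute terms T_C = 290.15 K and T_H = 322.15 K, so ΔT = 32.00 K.
COP_Carnot = T_H/ΔT = 322.15/32.00 = 10.07.
Resistance heating needs Ẇ_res = Q̇_H = 4.310 kW; the reversible heat pump needs only Ẇ_hp = Q̇_H/COP = 0.4281 kW.
Saving = 4.310 − 0.4281 = 3.882 kW.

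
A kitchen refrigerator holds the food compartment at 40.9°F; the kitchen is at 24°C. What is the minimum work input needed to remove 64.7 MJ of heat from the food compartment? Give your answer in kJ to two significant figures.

4400 kJ

In absolute terms T_C = 278.09 K and T_H = 297.15 K, so ΔT = 19.06 K.
The reversible limit is COP_R = T_C/ΔT = 14.59, so W_min = Q_C/COP = Q_C·ΔT/T_C.
W_min = 64.70 × 19.06/278.09 = 4.433 MJ = 4433 kJ.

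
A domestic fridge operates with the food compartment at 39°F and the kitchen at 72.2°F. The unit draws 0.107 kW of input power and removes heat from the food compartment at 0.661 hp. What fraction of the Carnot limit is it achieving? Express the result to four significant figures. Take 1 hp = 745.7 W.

0.3067

Converting, Q̇_C = 0.6610 hp = 0.4929 kW, so COP_actual = Q̇_C/Ẇ = 0.4929/0.1070 = 4.607.
In absolute terms T_C = 277.04 K and T_H = 295.48 K, so ΔT = 18.44 K.
COP_Carnot = T_C/ΔT = 277.04/18.44 = 15.02.
η_II = COP_actual/COP_Carnot = 4.607/15.02 = 0.3067.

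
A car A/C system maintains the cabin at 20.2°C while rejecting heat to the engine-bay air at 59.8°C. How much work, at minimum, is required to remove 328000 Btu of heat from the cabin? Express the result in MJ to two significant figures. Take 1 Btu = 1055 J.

In absolute terms T_C = 293.35 K and T_H = 332.95 K, so ΔT = 39.60 K.
The reversible limit is COP_R = T_C/ΔT = 7.408, so W_min = Q_C/COP = Q_C·ΔT/T_C.
W_min = 328000 × 39.60/293.35 = 44280 Btu = 46.71 MJ.

47 MJ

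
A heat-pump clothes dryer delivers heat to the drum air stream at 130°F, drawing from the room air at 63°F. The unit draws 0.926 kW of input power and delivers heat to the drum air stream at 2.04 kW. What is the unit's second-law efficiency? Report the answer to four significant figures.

COP_actual = Q̇_H/Ẇ = 2.040/0.9260 = 2.203.
In absolute terms T_C = 290.37 K and T_H = 327.59 K, so ΔT = 37.22 K.
COP_Carnot = T_H/ΔT = 327.59/37.22 = 8.801.
η_II = COP_actual/COP_Carnot = 2.203/8.801 = 0.2503.

0.2503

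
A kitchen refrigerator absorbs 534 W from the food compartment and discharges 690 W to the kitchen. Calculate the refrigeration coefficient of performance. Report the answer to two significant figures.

The first law gives Q̇_H = Q̇_C + Ẇ, so the three rates are Q̇_C = 534.0, Q̇_H = 690.0, Ẇ = 156.0 W.
COP_R = Q̇_C/Ẇ = 534.0/156.0 = 3.423.

3.4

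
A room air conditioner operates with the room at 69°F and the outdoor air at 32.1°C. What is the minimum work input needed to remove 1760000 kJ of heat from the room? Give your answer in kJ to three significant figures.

In absolute terms T_C = 293.71 K and T_H = 305.25 K, so ΔT = 11.54 K.
The reversible limit is COP_R = T_C/ΔT = 25.44, so W_min = Q_C/COP = Q_C·ΔT/T_C.
W_min = 1760000 × 11.54/293.71 = 69180 kJ.

69200 kJ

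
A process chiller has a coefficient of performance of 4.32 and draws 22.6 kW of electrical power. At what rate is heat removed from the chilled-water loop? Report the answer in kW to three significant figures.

97.6 kW

Q̇_C = COP × Ẇ = 4.32 × 22.60 = 97.63 kW.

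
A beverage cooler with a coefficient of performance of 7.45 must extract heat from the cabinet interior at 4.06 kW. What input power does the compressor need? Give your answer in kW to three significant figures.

0.545 kW

Ẇ = Q̇_C/COP = 4.060/7.45 = 0.5450 kW.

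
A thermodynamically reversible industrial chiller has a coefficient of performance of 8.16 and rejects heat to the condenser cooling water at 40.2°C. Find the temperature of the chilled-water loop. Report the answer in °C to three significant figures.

For a Carnot refrigerator COP_R = T_C/(T_H − T_C), so T_C = COP·T_H/(1 + COP).
With T_H = 313.35 K, T_C = 8.16 × 313.35/9.160 = 279.14 K.
Converting, 279.14 K = 5.99°C.

5.99 °C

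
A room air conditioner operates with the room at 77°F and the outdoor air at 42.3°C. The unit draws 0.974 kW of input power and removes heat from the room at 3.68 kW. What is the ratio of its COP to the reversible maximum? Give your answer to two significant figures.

COP_actual = Q̇_C/Ẇ = 3.680/0.9740 = 3.778.
In absolute terms T_C = 298.15 K and T_H = 315.45 K, so ΔT = 17.30 K.
COP_Carnot = T_C/ΔT = 298.15/17.30 = 17.23.
η_II = COP_actual/COP_Carnot = 3.778/17.23 = 0.2192.

0.22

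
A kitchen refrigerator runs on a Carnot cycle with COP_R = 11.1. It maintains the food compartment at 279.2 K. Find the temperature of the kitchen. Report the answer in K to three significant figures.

304 K

COP_R = T_C/(T_H − T_C) gives T_H − T_C = T_C/COP.
With T_C = 279.20 K, T_H = 279.20 × (1 + 1/11.1) = 304.35 K.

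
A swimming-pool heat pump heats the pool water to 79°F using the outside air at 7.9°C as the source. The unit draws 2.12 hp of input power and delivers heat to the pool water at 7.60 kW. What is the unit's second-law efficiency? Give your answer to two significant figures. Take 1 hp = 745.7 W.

Converting, Q̇_H = 7.600 kW = 10.19 hp, so COP_actual = Q̇_H/Ẇ = 10.19/2.120 = 4.807.
In absolute terms T_C = 281.05 K and T_H = 299.26 K, so ΔT = 18.21 K.
COP_Carnot = T_H/ΔT = 299.26/18.21 = 16.43.
η_II = COP_actual/COP_Carnot = 4.807/16.43 = 0.2925.

0.29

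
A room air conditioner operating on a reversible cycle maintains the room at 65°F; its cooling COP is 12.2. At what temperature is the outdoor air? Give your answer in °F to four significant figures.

108.0 °F

COP_R = T_C/(T_H − T_C) gives T_H − T_C = T_C/COP.
With T_C = 291.48 K, T_H = 291.48 × (1 + 1/12.2) = 315.38 K.
Converting, 315.38 K = 108.01°F.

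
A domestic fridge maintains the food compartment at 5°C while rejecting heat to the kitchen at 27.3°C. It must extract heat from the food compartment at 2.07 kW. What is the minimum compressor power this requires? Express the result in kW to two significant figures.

In absolute terms T_C = 278.15 K and T_H = 300.45 K, so ΔT = 22.30 K.
COP_Carnot = T_C/ΔT = 278.15/22.30 = 12.47.
Ẇ_min = Q̇/COP_Carnot = 2.070/12.47 = 0.1660 kW.

0.17 kW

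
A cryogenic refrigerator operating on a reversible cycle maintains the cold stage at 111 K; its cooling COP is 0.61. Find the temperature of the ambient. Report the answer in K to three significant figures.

293 K

COP_R = T_C/(T_H − T_C) gives T_H − T_C = T_C/COP.
With T_C = 111.00 K, T_H = 111.00 × (1 + 1/0.61) = 292.97 K.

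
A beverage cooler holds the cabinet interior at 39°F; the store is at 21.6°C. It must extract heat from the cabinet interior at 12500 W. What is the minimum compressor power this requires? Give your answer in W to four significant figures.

In absolute terms T_C = 277.04 K and T_H = 294.75 K, so ΔT = 17.71 K.
COP_Carnot = T_C/ΔT = 277.04/17.71 = 15.64.
Ẇ_min = Q̇/COP_Carnot = 12500/15.64 = 799.1 W.

799.1 W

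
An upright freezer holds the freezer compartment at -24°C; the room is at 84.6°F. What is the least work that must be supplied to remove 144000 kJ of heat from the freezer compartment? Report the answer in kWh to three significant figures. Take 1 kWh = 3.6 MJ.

8.54 kWh

In absolute terms T_C = 249.15 K and T_H = 302.37 K, so ΔT = 53.22 K.
The reversible limit is COP_R = T_C/ΔT = 4.681, so W_min = Q_C/COP = Q_C·ΔT/T_C.
W_min = 144000 × 53.22/249.15 = 30760 kJ = 8.545 kWh.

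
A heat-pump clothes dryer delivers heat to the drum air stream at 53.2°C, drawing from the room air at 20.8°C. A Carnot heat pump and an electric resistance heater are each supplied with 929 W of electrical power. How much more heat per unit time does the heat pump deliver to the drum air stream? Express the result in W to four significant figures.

In absolute terms T_C = 293.95 K and T_H = 326.35 K, so ΔT = 32.40 K.
COP_Carnot = T_H/ΔT = 326.35/32.40 = 10.07.
The heat pump delivers Q̇_H = COP × Ẇ = 9357 W; the resistance heater delivers Ẇ = 929.0 W.
Extra = (COP − 1)·Ẇ = 8428 W.

8428 W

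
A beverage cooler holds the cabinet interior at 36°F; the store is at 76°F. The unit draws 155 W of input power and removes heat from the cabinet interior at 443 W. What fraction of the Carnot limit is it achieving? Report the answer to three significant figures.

COP_actual = Q̇_C/Ẇ = 443.0/155.0 = 2.858.
In absolute terms T_C = 275.37 K and T_H = 297.59 K, so ΔT = 22.22 K.
COP_Carnot = T_C/ΔT = 275.37/22.22 = 12.39.
η_II = COP_actual/COP_Carnot = 2.858/12.39 = 0.2306.

0.231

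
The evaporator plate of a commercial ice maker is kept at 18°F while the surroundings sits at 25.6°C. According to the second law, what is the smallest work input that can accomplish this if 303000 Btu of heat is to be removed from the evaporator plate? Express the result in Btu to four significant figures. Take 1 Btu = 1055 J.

38110 Btu

In absolute terms T_C = 265.37 K and T_H = 298.75 K, so ΔT = 33.38 K.
The reversible limit is COP_R = T_C/ΔT = 7.951, so W_min = Q_C/COP = Q_C·ΔT/T_C.
W_min = 303000 × 33.38/265.37 = 38110 Btu.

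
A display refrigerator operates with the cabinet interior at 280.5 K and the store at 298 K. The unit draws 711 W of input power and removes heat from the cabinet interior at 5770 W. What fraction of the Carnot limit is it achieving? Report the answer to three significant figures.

0.506

COP_actual = Q̇_C/Ẇ = 5770/711.0 = 8.115.
The reservoir spacing is ΔT = 298 − 280.5 = 17.50 K.
COP_Carnot = T_C/ΔT = 280.50/17.50 = 16.03.
η_II = COP_actual/COP_Carnot = 8.115/16.03 = 0.5063.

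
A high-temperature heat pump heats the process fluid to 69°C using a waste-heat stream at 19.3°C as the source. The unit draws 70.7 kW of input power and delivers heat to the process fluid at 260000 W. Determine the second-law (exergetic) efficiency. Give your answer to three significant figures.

Converting, Q̇_H = 260000 W = 260.0 kW, so COP_actual = Q̇_H/Ẇ = 260.0/70.70 = 3.678.
In absolute terms T_C = 292.45 K and T_H = 342.15 K, so ΔT = 49.70 K.
COP_Carnot = T_H/ΔT = 342.15/49.70 = 6.884.
η_II = COP_actual/COP_Carnot = 3.678/6.884 = 0.5342.

0.534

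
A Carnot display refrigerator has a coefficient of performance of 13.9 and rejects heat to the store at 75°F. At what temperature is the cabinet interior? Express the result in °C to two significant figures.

4.0 °C

For a Carnot refrigerator COP_R = T_C/(T_H − T_C), so T_C = COP·T_H/(1 + COP).
With T_H = 297.04 K, T_C = 13.9 × 297.04/14.90 = 277.10 K.
Converting, 277.10 K = 3.95°C.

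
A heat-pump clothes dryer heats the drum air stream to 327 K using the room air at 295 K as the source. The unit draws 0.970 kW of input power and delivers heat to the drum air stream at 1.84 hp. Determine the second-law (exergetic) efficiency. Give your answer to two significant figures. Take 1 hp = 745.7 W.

0.14

Converting, Q̇_H = 1.840 hp = 1.372 kW, so COP_actual = Q̇_H/Ẇ = 1.372/0.9700 = 1.415.
The reservoir spacing is ΔT = 327 − 295 = 32.00 K.
COP_Carnot = T_H/ΔT = 327.00/32.00 = 10.22.
η_II = COP_actual/COP_Carnot = 1.415/10.22 = 0.1384.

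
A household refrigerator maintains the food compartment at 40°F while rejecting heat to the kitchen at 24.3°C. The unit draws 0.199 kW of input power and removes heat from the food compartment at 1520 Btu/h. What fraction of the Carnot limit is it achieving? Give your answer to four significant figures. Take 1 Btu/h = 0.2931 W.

Converting, Q̇_C = 1520 Btu/h = 0.4455 kW, so COP_actual = Q̇_C/Ẇ = 0.4455/0.1990 = 2.239.
In absolute terms T_C = 277.59 K and T_H = 297.45 K, so ΔT = 19.86 K.
COP_Carnot = T_C/ΔT = 277.59/19.86 = 13.98.
η_II = COP_actual/COP_Carnot = 2.239/13.98 = 0.1601.

0.1601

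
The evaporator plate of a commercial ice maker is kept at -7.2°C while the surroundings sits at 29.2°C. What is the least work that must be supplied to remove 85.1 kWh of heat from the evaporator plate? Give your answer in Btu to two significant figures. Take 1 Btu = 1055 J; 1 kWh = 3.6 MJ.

In absolute terms T_C = 265.95 K and T_H = 302.35 K, so ΔT = 36.40 K.
The reversible limit is COP_R = T_C/ΔT = 7.306, so W_min = Q_C/COP = Q_C·ΔT/T_C.
W_min = 85.10 × 36.40/265.95 = 11.65 kWh = 39740 Btu.

40000 Btu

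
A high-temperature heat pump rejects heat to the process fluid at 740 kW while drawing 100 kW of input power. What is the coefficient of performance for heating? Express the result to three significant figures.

The first law gives Q̇_H = Q̇_C + Ẇ, so the three rates are Q̇_C = 640.0, Q̇_H = 740.0, Ẇ = 100.0 kW.
COP_HP = Q̇_H/Ẇ = 740.0/100.0 = 7.400.

7.40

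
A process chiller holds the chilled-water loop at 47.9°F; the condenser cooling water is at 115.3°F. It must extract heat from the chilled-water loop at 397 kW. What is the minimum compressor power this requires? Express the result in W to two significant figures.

In absolute terms T_C = 281.98 K and T_H = 319.43 K, so ΔT = 37.44 K.
COP_Carnot = T_C/ΔT = 281.98/37.44 = 7.531.
Ẇ_min = Q̇/COP_Carnot = 397.0/7.531 = 52.72 kW = 52720 W.

53000 W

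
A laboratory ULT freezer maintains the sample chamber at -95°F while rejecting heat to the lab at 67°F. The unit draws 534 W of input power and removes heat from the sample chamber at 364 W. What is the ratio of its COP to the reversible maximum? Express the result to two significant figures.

0.30

COP_actual = Q̇_C/Ẇ = 364.0/534.0 = 0.6816.
In absolute terms T_C = 202.59 K and T_H = 292.59 K, so ΔT = 90.00 K.
COP_Carnot = T_C/ΔT = 202.59/90.00 = 2.251.
η_II = COP_actual/COP_Carnot = 0.6816/2.251 = 0.3028.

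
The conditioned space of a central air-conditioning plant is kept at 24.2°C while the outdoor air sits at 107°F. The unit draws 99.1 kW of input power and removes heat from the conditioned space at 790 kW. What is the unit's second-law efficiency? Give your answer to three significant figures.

COP_actual = Q̇_C/Ẇ = 790.0/99.10 = 7.972.
In absolute terms T_C = 297.35 K and T_H = 314.82 K, so ΔT = 17.47 K.
COP_Carnot = T_C/ΔT = 297.35/17.47 = 17.02.
η_II = COP_actual/COP_Carnot = 7.972/17.02 = 0.4683.

0.468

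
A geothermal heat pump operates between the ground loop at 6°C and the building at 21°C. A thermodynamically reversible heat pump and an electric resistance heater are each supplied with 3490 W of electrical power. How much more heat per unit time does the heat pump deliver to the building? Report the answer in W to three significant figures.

In absolute terms T_C = 279.15 K and T_H = 294.15 K, so ΔT = 15.00 K.
COP_Carnot = T_H/ΔT = 294.15/15.00 = 19.61.
The heat pump delivers Q̇_H = COP × Ẇ = 68440 W; the resistance heater delivers Ẇ = 3490 W.
Extra = (COP − 1)·Ẇ = 64950 W.

64900 W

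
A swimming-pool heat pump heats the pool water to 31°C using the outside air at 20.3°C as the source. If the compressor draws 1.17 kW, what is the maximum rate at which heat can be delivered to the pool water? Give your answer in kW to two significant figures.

33 kW

In absolute terms T_C = 293.45 K and T_H = 304.15 K, so ΔT = 10.70 K.
COP_Carnot = T_H/ΔT = 304.15/10.70 = 28.43.
Q̇_max = COP_Carnot × Ẇ = 28.43 × 1.170 kW = 33.26 kW.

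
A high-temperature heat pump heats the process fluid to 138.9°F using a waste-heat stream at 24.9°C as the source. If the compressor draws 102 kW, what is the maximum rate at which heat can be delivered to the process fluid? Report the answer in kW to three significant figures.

983 kW

In absolute terms T_C = 298.05 K and T_H = 332.54 K, so ΔT = 34.49 K.
COP_Carnot = T_H/ΔT = 332.54/34.49 = 9.642.
Q̇_max = COP_Carnot × Ẇ = 9.642 × 102.0 kW = 983.5 kW.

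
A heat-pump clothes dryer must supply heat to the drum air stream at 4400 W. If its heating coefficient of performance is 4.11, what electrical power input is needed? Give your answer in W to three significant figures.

Ẇ = Q̇_H/COP_HP = 4400/4.11 = 1071 W.

1070 W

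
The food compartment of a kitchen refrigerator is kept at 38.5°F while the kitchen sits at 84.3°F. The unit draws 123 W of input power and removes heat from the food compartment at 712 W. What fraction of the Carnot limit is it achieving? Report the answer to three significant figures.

COP_actual = Q̇_C/Ẇ = 712.0/123.0 = 5.789.
In absolute terms T_C = 276.76 K and T_H = 302.21 K, so ΔT = 25.44 K.
COP_Carnot = T_C/ΔT = 276.76/25.44 = 10.88.
η_II = COP_actual/COP_Carnot = 5.789/10.88 = 0.5322.

0.532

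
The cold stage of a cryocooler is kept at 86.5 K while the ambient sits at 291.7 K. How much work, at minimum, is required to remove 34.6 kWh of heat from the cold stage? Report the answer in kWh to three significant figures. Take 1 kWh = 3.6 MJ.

The reservoir spacing is ΔT = 291.7 − 86.5 = 205.2 K.
The reversible limit is COP_R = T_C/ΔT = 0.4215, so W_min = Q_C/COP = Q_C·ΔT/T_C.
W_min = 34.60 × 205.2/86.50 = 82.08 kWh.

82.1 kWh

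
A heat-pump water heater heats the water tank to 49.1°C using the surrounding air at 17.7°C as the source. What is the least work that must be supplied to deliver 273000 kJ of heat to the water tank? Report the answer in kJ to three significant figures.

26600 kJ

In absolute terms T_C = 290.85 K and T_H = 322.25 K, so ΔT = 31.40 K.
The reversible limit is COP_HP = T_H/ΔT = 10.26, so W_min = Q_H/COP = Q_H·ΔT/T_H.
W_min = 273000 × 31.40/322.25 = 26600 kJ.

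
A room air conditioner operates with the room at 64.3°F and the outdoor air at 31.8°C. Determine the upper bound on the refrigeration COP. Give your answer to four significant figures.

In absolute terms T_C = 291.09 K and T_H = 304.95 K, so ΔT = 13.86 K.
For a reversible cycle, COP_Carnot = T_C/ΔT = 291.09/13.86 = 21.01.

21.01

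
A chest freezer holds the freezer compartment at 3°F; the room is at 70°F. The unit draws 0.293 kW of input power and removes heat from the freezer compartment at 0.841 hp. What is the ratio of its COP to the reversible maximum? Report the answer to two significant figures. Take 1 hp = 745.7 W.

0.31

Converting, Q̇_C = 0.8410 hp = 0.6271 kW, so COP_actual = Q̇_C/Ẇ = 0.6271/0.2930 = 2.140.
In absolute terms T_C = 257.04 K and T_H = 294.26 K, so ΔT = 37.22 K.
COP_Carnot = T_C/ΔT = 257.04/37.22 = 6.906.
η_II = COP_actual/COP_Carnot = 2.140/6.906 = 0.3100.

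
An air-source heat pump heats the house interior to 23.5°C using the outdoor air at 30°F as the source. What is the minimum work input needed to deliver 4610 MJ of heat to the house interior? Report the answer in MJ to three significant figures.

382 MJ

In absolute terms T_C = 272.04 K and T_H = 296.65 K, so ΔT = 24.61 K.
The reversible limit is COP_HP = T_H/ΔT = 12.05, so W_min = Q_H/COP = Q_H·ΔT/T_H.
W_min = 4610 × 24.61/296.65 = 382.5 MJ.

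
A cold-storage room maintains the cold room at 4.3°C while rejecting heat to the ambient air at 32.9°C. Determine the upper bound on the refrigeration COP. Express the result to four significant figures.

In absolute terms T_C = 277.45 K and T_H = 306.05 K, so ΔT = 28.60 K.
For a reversible cycle, COP_Carnot = T_C/ΔT = 277.45/28.60 = 9.701.

9.701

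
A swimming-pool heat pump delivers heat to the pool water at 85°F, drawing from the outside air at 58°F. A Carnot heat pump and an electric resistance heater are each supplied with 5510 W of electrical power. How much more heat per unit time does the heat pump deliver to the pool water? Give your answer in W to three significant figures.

In absolute terms T_C = 287.59 K and T_H = 302.59 K, so ΔT = 15.00 K.
COP_Carnot = T_H/ΔT = 302.59/15.00 = 20.17.
The heat pump delivers Q̇_H = COP × Ẇ = 111200 W; the resistance heater delivers Ẇ = 5510 W.
Extra = (COP − 1)·Ẇ = 105600 W.

106000 W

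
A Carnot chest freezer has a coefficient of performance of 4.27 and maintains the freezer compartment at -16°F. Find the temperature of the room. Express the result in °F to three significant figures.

COP_R = T_C/(T_H − T_C) gives T_H − T_C = T_C/COP.
With T_C = 246.48 K, T_H = 246.48 × (1 + 1/4.27) = 304.21 K.
Converting, 304.21 K = 87.90°F.

87.9 °F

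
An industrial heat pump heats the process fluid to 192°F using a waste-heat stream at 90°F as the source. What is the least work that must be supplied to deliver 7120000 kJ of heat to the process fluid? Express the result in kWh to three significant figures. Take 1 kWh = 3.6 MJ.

310 kWh

In absolute terms T_C = 305.37 K and T_H = 362.04 K, so ΔT = 56.67 K.
The reversible limit is COP_HP = T_H/ΔT = 6.389, so W_min = Q_H/COP = Q_H·ΔT/T_H.
W_min = 7120000 × 56.67/362.04 = 1114000 kJ = 309.6 kWh.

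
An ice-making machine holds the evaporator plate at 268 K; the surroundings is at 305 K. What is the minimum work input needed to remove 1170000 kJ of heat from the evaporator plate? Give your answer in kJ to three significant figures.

The reservoir spacing is ΔT = 305 − 268 = 37.00 K.
The reversible limit is COP_R = T_C/ΔT = 7.243, so W_min = Q_C/COP = Q_C·ΔT/T_C.
W_min = 1170000 × 37.00/268.00 = 161500 kJ.

162000 kJ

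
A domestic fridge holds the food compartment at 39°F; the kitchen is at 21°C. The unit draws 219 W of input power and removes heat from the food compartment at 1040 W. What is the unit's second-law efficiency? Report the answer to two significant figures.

0.29

COP_actual = Q̇_C/Ẇ = 1040/219.0 = 4.749.
In absolute terms T_C = 277.04 K and T_H = 294.15 K, so ΔT = 17.11 K.
COP_Carnot = T_C/ΔT = 277.04/17.11 = 16.19.
η_II = COP_actual/COP_Carnot = 4.749/16.19 = 0.2933.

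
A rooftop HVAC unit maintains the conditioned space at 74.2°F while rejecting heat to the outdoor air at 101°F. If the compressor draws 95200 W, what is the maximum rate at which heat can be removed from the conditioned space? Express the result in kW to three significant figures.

1900 kW

In absolute terms T_C = 296.59 K and T_H = 311.48 K, so ΔT = 14.89 K.
COP_Carnot = T_C/ΔT = 296.59/14.89 = 19.92.
Q̇_max = COP_Carnot × Ẇ = 19.92 × 95200 W = 1896000 W = 1896 kW.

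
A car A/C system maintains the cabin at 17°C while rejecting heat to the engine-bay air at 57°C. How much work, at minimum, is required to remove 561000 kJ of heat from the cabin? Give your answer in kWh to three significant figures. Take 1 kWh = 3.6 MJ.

21.5 kWh

In absolute terms T_C = 290.15 K and T_H = 330.15 K, so ΔT = 40.00 K.
The reversible limit is COP_R = T_C/ΔT = 7.254, so W_min = Q_C/COP = Q_C·ΔT/T_C.
W_min = 561000 × 40.00/290.15 = 77340 kJ = 21.48 kWh.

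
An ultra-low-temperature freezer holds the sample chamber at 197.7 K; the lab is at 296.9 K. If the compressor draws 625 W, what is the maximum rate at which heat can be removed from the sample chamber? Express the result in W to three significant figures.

The reservoir spacing is ΔT = 296.9 − 197.7 = 99.20 K.
COP_Carnot = T_C/ΔT = 197.70/99.20 = 1.993.
Q̇_max = COP_Carnot × Ẇ = 1.993 × 625.0 W = 1246 W.

1250 W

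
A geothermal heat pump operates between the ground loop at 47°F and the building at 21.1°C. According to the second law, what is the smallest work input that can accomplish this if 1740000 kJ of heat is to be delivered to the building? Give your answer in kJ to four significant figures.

75490 kJ

In absolute terms T_C = 281.48 K and T_H = 294.25 K, so ΔT = 12.77 K.
The reversible limit is COP_HP = T_H/ΔT = 23.05, so W_min = Q_H/COP = Q_H·ΔT/T_H.
W_min = 1740000 × 12.77/294.25 = 75490 kJ.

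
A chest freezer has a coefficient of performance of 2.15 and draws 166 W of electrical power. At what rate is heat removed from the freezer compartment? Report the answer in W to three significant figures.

Q̇_C = COP × Ẇ = 2.15 × 166.0 = 356.9 W.

357 W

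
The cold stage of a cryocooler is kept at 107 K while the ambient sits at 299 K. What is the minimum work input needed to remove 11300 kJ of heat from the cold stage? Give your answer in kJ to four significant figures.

The reservoir spacing is ΔT = 299 − 107 = 192.0 K.
The reversible limit is COP_R = T_C/ΔT = 0.5573, so W_min = Q_C/COP = Q_C·ΔT/T_C.
W_min = 11300 × 192.0/107.00 = 20280 kJ.

20280 kJ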